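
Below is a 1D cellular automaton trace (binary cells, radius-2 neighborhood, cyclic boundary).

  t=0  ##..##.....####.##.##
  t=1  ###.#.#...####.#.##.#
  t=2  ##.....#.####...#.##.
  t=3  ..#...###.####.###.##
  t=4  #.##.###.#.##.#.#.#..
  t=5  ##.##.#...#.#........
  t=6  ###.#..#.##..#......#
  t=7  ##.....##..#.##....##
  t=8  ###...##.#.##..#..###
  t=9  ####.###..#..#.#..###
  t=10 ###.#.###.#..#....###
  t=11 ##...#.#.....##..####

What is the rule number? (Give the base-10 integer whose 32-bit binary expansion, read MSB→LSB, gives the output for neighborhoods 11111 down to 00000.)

  #####|#  b31=1 t=8,i=0
  ####.|#  b30=1 t=0,i=0
  ###.#|.  b29=0 t=0,i=14
  ###..|#  b28=1 t=0,i=1
  ##.##|#  b27=1 t=0,i=15
  ##.#.|.  b26=0 t=1,i=3
  ##..#|#  b25=1 t=0,i=2
  ##...|#  b24=1 t=0,i=6
  #.###|.  b23=0 t=0,i=19
  #.##.|.  b22=0 t=0,i=16
  #.#.#|.  b21=0 t=1,i=4
  #.#..|.  b20=0 t=1,i=6
  #..##|.  b19=0 t=0,i=3
  #..#.|.  b18=0 t=3,i=1
  #...#|.  b17=0 t=1,i=8
  #....|.  b16=0 t=0,i=7
  .####|#  b15=1 t=0,i=12
  .###.|#  b14=1 t=3,i=7
  .##.#|#  b13=1 t=0,i=17
  .##..|.  b12=0 t=0,i=5
  .#.##|#  b11=1 t=1,i=16
  .#.#.|.  b10=0 t=1,i=5
  .#..#|.  b9=0 t=4,i=19
  .#...|#  b8=1 t=1,i=7
  ..###|#  b7=1 t=0,i=11
  ..##.|#  b6=1 t=0,i=4
  ..#.#|#  b5=1 t=2,i=7
  ..#..|#  b4=1 t=3,i=2
  ...##|#  b3=1 t=0,i=10
  ...#.|#  b2=1 t=2,i=6
  ....#|.  b1=0 t=0,i=9
  .....|.  b0=0 t=0,i=8
  bits 11011011000000001110100111111100 = 3674270204

3674270204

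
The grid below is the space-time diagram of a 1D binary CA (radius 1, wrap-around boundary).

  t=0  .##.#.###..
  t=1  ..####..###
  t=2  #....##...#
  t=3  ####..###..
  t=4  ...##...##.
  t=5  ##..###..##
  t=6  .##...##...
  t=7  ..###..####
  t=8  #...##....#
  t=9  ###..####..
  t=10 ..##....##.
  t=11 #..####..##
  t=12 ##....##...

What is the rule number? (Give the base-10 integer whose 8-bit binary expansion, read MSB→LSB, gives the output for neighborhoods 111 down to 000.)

117

  ### -> .   bit 7 = 0  t=0,i=7
  ##. -> #   bit 6 = 1  t=0,i=2
  #.# -> #   bit 5 = 1  t=0,i=3
  #.. -> #   bit 4 = 1  t=0,i=9
  .## -> .   bit 3 = 0  t=0,i=1
  .#. -> #   bit 2 = 1  t=0,i=4
  ..# -> .   bit 1 = 0  t=0,i=0
  ... -> #   bit 0 = 1  t=0,i=10
  bits 01110101 = 117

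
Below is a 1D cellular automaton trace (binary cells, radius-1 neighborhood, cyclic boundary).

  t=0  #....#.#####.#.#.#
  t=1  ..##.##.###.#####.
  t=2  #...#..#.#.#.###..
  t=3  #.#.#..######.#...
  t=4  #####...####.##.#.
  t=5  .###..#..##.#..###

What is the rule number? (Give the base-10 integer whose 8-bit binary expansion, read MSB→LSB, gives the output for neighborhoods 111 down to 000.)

165

  ###|#  b7=1 t=0,i=8
  ##.|.  b6=0 t=0,i=0
  #.#|#  b5=1 t=0,i=6
  #..|.  b4=0 t=0,i=1
  .##|.  b3=0 t=0,i=7
  .#.|#  b2=1 t=0,i=5
  ..#|.  b1=0 t=0,i=4
  ...|#  b0=1 t=0,i=2
  bits 10100101 = 165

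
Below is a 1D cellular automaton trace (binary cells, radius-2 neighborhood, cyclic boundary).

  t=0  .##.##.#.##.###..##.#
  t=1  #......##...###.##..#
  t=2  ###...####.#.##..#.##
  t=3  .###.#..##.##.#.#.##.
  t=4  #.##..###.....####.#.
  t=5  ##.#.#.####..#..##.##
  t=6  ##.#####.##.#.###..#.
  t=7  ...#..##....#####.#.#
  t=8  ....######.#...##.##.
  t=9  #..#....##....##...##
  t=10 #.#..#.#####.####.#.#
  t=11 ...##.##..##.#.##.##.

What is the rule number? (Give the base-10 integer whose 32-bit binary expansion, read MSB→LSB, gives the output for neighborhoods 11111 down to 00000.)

1907187272

  [31] ##### => .  t=2,i=0
  [30] ####. => #  t=2,i=1
  [29] ###.# => #  t=1,i=14
  [28] ###.. => #  t=0,i=14
  [27] ##.## => .  t=0,i=3
  [26] ##.#. => .  t=0,i=6
  [25] ##..# => .  t=0,i=15
  [24] ##... => #  t=1,i=1
  [23] #.### => #  t=0,i=12
  [22] #.##. => .  t=0,i=1
  [21] #.#.# => #  t=0,i=7
  [20] #.#.. => .  t=3,i=5
  [19] #..## => #  t=0,i=16
  [18] #..#. => #  t=2,i=16
  [17] #...# => .  t=1,i=10
  [16] #.... => #  t=1,i=2
  [15] .#### => .  t=2,i=7
  [14] .###. => #  t=0,i=13
  [13] .##.# => .  t=0,i=2
  [12] .##.. => #  t=1,i=0
  [11] .#.## => #  t=0,i=0
  [10] .#.#. => #  t=3,i=15
  [9] .#..# => #  t=3,i=6
  [8] .#... => .  t=7,i=0
  [7] ..### => .  t=1,i=12
  [6] ..##. => #  t=0,i=17
  [5] ..#.# => .  t=2,i=17
  [4] ..#.. => .  t=5,i=13
  [3] ...## => #  t=1,i=6
  [2] ...#. => .  t=7,i=2
  [1] ....# => .  t=1,i=5
  [0] ..... => .  t=1,i=3
  bits 01110001101011010101111001001000 = 1907187272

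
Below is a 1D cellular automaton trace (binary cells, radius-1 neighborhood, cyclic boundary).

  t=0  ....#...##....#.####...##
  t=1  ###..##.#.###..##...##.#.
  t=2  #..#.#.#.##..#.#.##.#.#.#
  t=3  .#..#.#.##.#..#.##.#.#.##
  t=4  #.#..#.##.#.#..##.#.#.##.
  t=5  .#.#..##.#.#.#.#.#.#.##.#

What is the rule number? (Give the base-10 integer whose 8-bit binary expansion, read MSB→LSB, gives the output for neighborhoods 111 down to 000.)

  nb ###: next=.  (t=0,i=17, bit7=0)
  nb ##.: next=.  (t=0,i=9, bit6=0)
  nb #.#: next=#  (t=0,i=15, bit5=1)
  nb #..: next=#  (t=0,i=0, bit4=1)
  nb .##: next=#  (t=0,i=8, bit3=1)
  nb .#.: next=.  (t=0,i=4, bit2=0)
  nb ..#: next=.  (t=0,i=3, bit1=0)
  nb ...: next=#  (t=0,i=1, bit0=1)
  bits 00111001 = 57

57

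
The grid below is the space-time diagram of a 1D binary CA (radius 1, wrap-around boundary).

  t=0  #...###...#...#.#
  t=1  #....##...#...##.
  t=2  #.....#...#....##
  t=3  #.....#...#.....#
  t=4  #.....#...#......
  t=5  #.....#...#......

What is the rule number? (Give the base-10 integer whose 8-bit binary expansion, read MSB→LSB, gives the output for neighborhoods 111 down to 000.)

  ###|#  b7=1 t=0,i=5
  ##.|#  b6=1 t=0,i=0
  #.#|#  b5=1 t=0,i=15
  #..|.  b4=0 t=0,i=1
  .##|.  b3=0 t=0,i=4
  .#.|#  b2=1 t=0,i=10
  ..#|.  b1=0 t=0,i=3
  ...|.  b0=0 t=0,i=2
  bits 11100100 = 228

228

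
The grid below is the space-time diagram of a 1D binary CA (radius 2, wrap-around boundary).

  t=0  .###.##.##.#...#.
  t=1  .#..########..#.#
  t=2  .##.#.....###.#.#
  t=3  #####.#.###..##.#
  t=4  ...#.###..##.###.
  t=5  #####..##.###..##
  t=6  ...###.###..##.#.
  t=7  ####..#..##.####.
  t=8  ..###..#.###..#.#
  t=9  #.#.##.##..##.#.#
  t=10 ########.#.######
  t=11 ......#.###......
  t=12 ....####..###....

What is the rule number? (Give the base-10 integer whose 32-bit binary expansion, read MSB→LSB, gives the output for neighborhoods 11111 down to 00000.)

  [31] ##### => .  t=1,i=6
  [30] ####. => #  t=1,i=10
  [29] ###.# => .  t=0,i=3
  [28] ###.. => #  t=1,i=11
  [27] ##.## => #  t=0,i=4
  [26] ##.#. => #  t=0,i=10
  [25] ##..# => #  t=1,i=12
  [24] ##... => #  t=4,i=16
  [23] #.### => .  t=3,i=8
  [22] #.##. => #  t=0,i=5
  [21] #.#.# => #  t=1,i=16
  [20] #.#.. => #  t=0,i=11
  [19] #..## => .  t=0,i=0
  [18] #..#. => .  t=1,i=13
  [17] #...# => .  t=0,i=13
  [16] #.... => #  t=2,i=6
  [15] .#### => .  t=1,i=5
  [14] .###. => .  t=0,i=2
  [13] .##.# => #  t=0,i=6
  [12] .##.. => .  t=9,i=8
  [11] .#.## => #  t=2,i=0
  [10] .#.#. => .  t=1,i=0
  [9] .#..# => #  t=0,i=16
  [8] .#... => .  t=0,i=12
  [7] ..### => #  t=0,i=1
  [6] ..##. => #  t=3,i=13
  [5] ..#.# => #  t=1,i=14
  [4] ..#.. => .  t=0,i=15
  [3] ...## => #  t=2,i=9
  [2] ...#. => #  t=0,i=14
  [1] ....# => #  t=2,i=8
  [0] ..... => .  t=2,i=7
  bits 01011111011100010010101011101110 = 1601252078

1601252078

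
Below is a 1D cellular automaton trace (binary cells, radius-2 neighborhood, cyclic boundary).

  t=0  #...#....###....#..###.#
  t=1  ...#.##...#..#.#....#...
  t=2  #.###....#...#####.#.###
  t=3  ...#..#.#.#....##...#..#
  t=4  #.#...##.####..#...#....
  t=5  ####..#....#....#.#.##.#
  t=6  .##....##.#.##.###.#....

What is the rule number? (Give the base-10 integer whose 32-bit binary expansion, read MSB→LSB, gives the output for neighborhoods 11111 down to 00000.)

3222359397

  #####|#  b31=1 t=2,i=15
  ####.|#  b30=1 t=2,i=16
  ###.#|.  b29=0 t=0,i=21
  ###..|.  b28=0 t=0,i=11
  ##.##|.  b27=0 t=0,i=22
  ##.#.|.  b26=0 t=2,i=18
  ##..#|.  b25=0 t=4,i=13
  ##...|.  b24=0 t=0,i=1
  #.###|.  b23=0 t=2,i=2
  #.##.|.  b22=0 t=0,i=23
  #.#.#|.  b21=0 t=2,i=19
  #.#..|#  b20=1 t=1,i=15
  #..##|.  b19=0 t=0,i=18
  #..#.|.  b18=0 t=1,i=12
  #...#|.  b17=0 t=0,i=2
  #....|#  b16=1 t=0,i=6
  .####|.  b15=0 t=2,i=14
  .###.|#  b14=1 t=0,i=10
  .##.#|.  b13=0 t=4,i=7
  .##..|.  b12=0 t=0,i=0
  .#.##|#  b11=1 t=1,i=4
  .#.#.|#  b10=1 t=1,i=14
  .#..#|.  b9=0 t=0,i=17
  .#...|#  b8=1 t=0,i=5
  ..###|.  b7=0 t=0,i=9
  ..##.|#  b6=1 t=3,i=15
  ..#.#|#  b5=1 t=1,i=3
  ..#..|.  b4=0 t=0,i=4
  ...##|.  b3=0 t=0,i=8
  ...#.|#  b2=1 t=0,i=3
  ....#|.  b1=0 t=0,i=7
  .....|#  b0=1 t=1,i=0
  bits 11000000000100010100110101100101 = 3222359397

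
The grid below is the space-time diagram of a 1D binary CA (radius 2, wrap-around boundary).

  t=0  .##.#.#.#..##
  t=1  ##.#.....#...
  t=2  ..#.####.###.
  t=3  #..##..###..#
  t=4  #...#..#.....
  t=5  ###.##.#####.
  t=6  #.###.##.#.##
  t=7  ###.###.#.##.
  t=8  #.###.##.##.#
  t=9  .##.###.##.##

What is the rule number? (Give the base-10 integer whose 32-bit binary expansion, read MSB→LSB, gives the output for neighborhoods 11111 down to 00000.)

  [31] ##### => #  t=5,i=9
  [30] ####. => .  t=2,i=6
  [29] ###.# => #  t=2,i=7
  [28] ###.. => .  t=2,i=11
  [27] ##.## => #  t=0,i=0
  [26] ##.#. => #  t=0,i=3
  [25] ##..# => .  t=3,i=1
  [24] ##... => #  t=2,i=12
  [23] #.### => #  t=2,i=4
  [22] #.##. => #  t=0,i=1
  [21] #.#.# => .  t=0,i=4
  [20] #.#.. => .  t=0,i=8
  [19] #..## => .  t=0,i=10
  [18] #..#. => .  t=4,i=6
  [17] #...# => #  t=1,i=11
  [16] #.... => #  t=1,i=5
  [15] .#### => .  t=2,i=5
  [14] .###. => .  t=2,i=10
  [13] .##.# => .  t=0,i=2
  [12] .##.. => #  t=3,i=0
  [11] .#.## => #  t=2,i=3
  [10] .#.#. => .  t=0,i=5
  [9] .#..# => #  t=0,i=9
  [8] .#... => #  t=1,i=4
  [7] ..### => #  t=3,i=7
  [6] ..##. => .  t=0,i=11
  [5] ..#.# => .  t=2,i=2
  [4] ..#.. => #  t=1,i=9
  [3] ...## => .  t=1,i=12
  [2] ...#. => .  t=1,i=8
  [1] ....# => #  t=1,i=7
  [0] ..... => #  t=1,i=6
  bits 10101101110000110001101110010011 = 2915244947

2915244947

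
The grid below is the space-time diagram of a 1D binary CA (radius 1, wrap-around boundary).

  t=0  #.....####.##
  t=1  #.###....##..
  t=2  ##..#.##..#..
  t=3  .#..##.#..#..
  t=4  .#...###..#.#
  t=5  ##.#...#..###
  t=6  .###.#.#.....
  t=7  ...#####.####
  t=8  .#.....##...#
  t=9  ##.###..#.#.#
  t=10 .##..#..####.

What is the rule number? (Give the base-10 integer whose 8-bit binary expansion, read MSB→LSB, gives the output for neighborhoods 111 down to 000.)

101

  ### -> .   bit 7 = 0  t=0,i=7
  ##. -> #   bit 6 = 1  t=0,i=0
  #.# -> #   bit 5 = 1  t=0,i=10
  #.. -> .   bit 4 = 0  t=0,i=1
  .## -> .   bit 3 = 0  t=0,i=6
  .#. -> #   bit 2 = 1  t=1,i=0
  ..# -> .   bit 1 = 0  t=0,i=5
  ... -> #   bit 0 = 1  t=0,i=2
  bits 01100101 = 101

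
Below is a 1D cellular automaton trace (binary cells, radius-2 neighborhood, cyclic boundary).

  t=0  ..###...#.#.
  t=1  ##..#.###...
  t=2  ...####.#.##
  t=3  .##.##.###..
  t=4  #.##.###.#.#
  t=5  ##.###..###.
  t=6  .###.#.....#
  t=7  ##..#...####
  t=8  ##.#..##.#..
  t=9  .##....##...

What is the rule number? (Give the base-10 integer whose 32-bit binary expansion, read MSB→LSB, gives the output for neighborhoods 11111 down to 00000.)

  ##### -> .   bit 31 = 0  t=7,i=10
  ####. -> #   bit 30 = 1  t=2,i=5
  ###.# -> .   bit 29 = 0  t=2,i=6
  ###.. -> #   bit 28 = 1  t=0,i=4
  ##.## -> #   bit 27 = 1  t=3,i=3
  ##.#. -> #   bit 26 = 1  t=2,i=7
  ##..# -> .   bit 25 = 0  t=1,i=2
  ##... -> .   bit 24 = 0  t=0,i=5
  #.### -> #   bit 23 = 1  t=1,i=6
  #.##. -> .   bit 22 = 0  t=2,i=10
  #.#.# -> #   bit 21 = 1  t=2,i=8
  #.#.. -> .   bit 20 = 0  t=0,i=10
  #..## -> .   bit 19 = 0  t=5,i=7
  #..#. -> #   bit 18 = 1  t=1,i=3
  #...# -> #   bit 17 = 1  t=0,i=0
  #.... -> .   bit 16 = 0  t=6,i=7
  .#### -> #   bit 15 = 1  t=2,i=4
  .###. -> .   bit 14 = 0  t=0,i=3
  .##.# -> #   bit 13 = 1  t=3,i=2
  .##.. -> .   bit 12 = 0  t=1,i=1
  .#.## -> #   bit 11 = 1  t=1,i=5
  .#.#. -> .   bit 10 = 0  t=0,i=9
  .#..# -> .   bit 9 = 0  t=8,i=4
  .#... -> .   bit 8 = 0  t=0,i=11
  ..### -> .   bit 7 = 0  t=0,i=2
  ..##. -> .   bit 6 = 0  t=1,i=0
  ..#.# -> #   bit 5 = 1  t=0,i=8
  ..#.. -> .   bit 4 = 0  t=7,i=4
  ...## -> #   bit 3 = 1  t=0,i=1
  ...#. -> #   bit 2 = 1  t=0,i=7
  ....# -> #   bit 1 = 1  t=6,i=9
  ..... -> #   bit 0 = 1  t=6,i=8
  bits 01011100101001101010100000101111 = 1554425903

1554425903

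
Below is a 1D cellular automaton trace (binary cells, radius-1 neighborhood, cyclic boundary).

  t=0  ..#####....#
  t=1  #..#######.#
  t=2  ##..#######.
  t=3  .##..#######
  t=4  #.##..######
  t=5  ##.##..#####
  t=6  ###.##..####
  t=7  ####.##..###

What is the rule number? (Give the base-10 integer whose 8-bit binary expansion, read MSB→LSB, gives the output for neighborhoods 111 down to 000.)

  nb ###: next=#  (t=0,i=3, bit7=1)
  nb ##.: next=#  (t=0,i=6, bit6=1)
  nb #.#: next=#  (t=1,i=10, bit5=1)
  nb #..: next=#  (t=0,i=0, bit4=1)
  nb .##: next=.  (t=0,i=2, bit3=0)
  nb .#.: next=#  (t=0,i=11, bit2=1)
  nb ..#: next=.  (t=0,i=1, bit1=0)
  nb ...: next=#  (t=0,i=8, bit0=1)
  bits 11110101 = 245

245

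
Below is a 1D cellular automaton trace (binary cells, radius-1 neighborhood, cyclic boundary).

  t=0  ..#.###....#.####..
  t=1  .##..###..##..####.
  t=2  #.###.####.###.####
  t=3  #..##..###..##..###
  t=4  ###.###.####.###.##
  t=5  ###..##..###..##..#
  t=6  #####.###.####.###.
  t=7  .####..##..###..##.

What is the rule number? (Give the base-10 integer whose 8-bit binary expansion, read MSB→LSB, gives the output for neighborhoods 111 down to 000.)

  [7] ### => #  t=0,i=5
  [6] ##. => #  t=0,i=6
  [5] #.# => .  t=0,i=3
  [4] #.. => #  t=0,i=7
  [3] .## => .  t=0,i=4
  [2] .#. => #  t=0,i=2
  [1] ..# => #  t=0,i=1
  [0] ... => .  t=0,i=0
  bits 11010110 = 214

214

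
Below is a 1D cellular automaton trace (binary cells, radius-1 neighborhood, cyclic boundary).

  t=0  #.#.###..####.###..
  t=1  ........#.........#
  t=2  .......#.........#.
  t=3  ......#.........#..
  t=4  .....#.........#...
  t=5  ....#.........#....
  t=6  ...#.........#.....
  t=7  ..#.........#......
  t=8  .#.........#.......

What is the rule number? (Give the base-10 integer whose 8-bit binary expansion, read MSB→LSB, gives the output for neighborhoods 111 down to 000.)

2

  nb ###: next=.  (t=0,i=5, bit7=0)
  nb ##.: next=.  (t=0,i=6, bit6=0)
  nb #.#: next=.  (t=0,i=1, bit5=0)
  nb #..: next=.  (t=0,i=7, bit4=0)
  nb .##: next=.  (t=0,i=4, bit3=0)
  nb .#.: next=.  (t=0,i=0, bit2=0)
  nb ..#: next=#  (t=0,i=8, bit1=1)
  nb ...: next=.  (t=1,i=1, bit0=0)
  bits 00000010 = 2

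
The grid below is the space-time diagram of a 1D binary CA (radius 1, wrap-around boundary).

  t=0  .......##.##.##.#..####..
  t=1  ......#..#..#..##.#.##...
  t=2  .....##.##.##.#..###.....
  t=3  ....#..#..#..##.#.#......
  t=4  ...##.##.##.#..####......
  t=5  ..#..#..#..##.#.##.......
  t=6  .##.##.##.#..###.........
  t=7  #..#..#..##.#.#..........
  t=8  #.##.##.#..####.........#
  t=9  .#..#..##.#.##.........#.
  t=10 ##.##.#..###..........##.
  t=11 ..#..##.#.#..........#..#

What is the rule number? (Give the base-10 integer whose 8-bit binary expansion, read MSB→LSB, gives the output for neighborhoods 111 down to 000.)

  ###|#  b7=1 t=0,i=20
  ##.|.  b6=0 t=0,i=8
  #.#|#  b5=1 t=0,i=9
  #..|.  b4=0 t=0,i=17
  .##|.  b3=0 t=0,i=7
  .#.|#  b2=1 t=0,i=16
  ..#|#  b1=1 t=0,i=6
  ...|.  b0=0 t=0,i=0
  bits 10100110 = 166

166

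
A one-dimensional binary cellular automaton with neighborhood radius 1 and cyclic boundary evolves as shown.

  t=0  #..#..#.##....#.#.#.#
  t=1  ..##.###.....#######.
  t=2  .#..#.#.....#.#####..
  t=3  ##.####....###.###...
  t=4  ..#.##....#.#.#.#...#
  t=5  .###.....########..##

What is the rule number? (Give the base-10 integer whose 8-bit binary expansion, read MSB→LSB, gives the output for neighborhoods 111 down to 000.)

  ###|#  b7=1 t=1,i=6
  ##.|.  b6=0 t=0,i=0
  #.#|#  b5=1 t=0,i=7
  #..|.  b4=0 t=0,i=1
  .##|.  b3=0 t=0,i=8
  .#.|#  b2=1 t=0,i=3
  ..#|#  b1=1 t=0,i=2
  ...|.  b0=0 t=0,i=11
  bits 10100110 = 166

166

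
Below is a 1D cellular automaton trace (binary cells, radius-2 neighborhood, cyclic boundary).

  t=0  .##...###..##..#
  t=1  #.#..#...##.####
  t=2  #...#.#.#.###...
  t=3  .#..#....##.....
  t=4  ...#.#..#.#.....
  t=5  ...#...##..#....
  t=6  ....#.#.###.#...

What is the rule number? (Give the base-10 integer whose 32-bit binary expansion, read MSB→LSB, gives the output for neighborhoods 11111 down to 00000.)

713832744

  ##### -> .   bit 31 = 0  t=1,i=14
  ####. -> .   bit 30 = 0  t=1,i=15
  ###.# -> #   bit 29 = 1  t=1,i=0
  ###.. -> .   bit 28 = 0  t=0,i=8
  ##.## -> #   bit 27 = 1  t=1,i=11
  ##.#. -> .   bit 26 = 0  t=1,i=1
  ##..# -> #   bit 25 = 1  t=0,i=9
  ##... -> .   bit 24 = 0  t=0,i=3
  #.### -> #   bit 23 = 1  t=1,i=12
  #.##. -> .   bit 22 = 0  t=0,i=1
  #.#.# -> .   bit 21 = 0  t=2,i=6
  #.#.. -> .   bit 20 = 0  t=1,i=2
  #..## -> #   bit 19 = 1  t=0,i=10
  #..#. -> #   bit 18 = 1  t=0,i=14
  #...# -> .   bit 17 = 0  t=0,i=4
  #.... -> .   bit 16 = 0  t=3,i=6
  .#### -> .   bit 15 = 0  t=1,i=13
  .###. -> .   bit 14 = 0  t=0,i=7
  .##.# -> #   bit 13 = 1  t=1,i=10
  .##.. -> #   bit 12 = 1  t=0,i=2
  .#.## -> #   bit 11 = 1  t=0,i=0
  .#.#. -> .   bit 10 = 0  t=2,i=5
  .#..# -> .   bit 9 = 0  t=1,i=3
  .#... -> #   bit 8 = 1  t=1,i=6
  ..### -> .   bit 7 = 0  t=0,i=6
  ..##. -> .   bit 6 = 0  t=0,i=11
  ..#.# -> #   bit 5 = 1  t=0,i=15
  ..#.. -> .   bit 4 = 0  t=1,i=5
  ...## -> #   bit 3 = 1  t=0,i=5
  ...#. -> .   bit 2 = 0  t=2,i=3
  ....# -> .   bit 1 = 0  t=3,i=7
  ..... -> .   bit 0 = 0  t=3,i=13
  bits 00101010100011000011100100101000 = 713832744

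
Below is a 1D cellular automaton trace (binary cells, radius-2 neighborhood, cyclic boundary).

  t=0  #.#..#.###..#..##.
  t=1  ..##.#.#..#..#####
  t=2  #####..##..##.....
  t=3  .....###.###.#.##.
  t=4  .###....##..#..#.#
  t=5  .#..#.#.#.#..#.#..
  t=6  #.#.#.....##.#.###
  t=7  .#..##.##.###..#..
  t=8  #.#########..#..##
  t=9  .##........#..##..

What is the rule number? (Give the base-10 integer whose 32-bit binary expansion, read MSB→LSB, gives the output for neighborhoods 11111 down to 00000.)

  ##### -> .   bit 31 = 0  t=1,i=15
  ####. -> .   bit 30 = 0  t=1,i=16
  ###.# -> .   bit 29 = 0  t=3,i=7
  ###.. -> .   bit 28 = 0  t=0,i=9
  ##.## -> #   bit 27 = 1  t=3,i=8
  ##.#. -> #   bit 26 = 1  t=0,i=17
  ##..# -> #   bit 25 = 1  t=0,i=10
  ##... -> #   bit 24 = 1  t=2,i=13
  #.### -> #   bit 23 = 1  t=0,i=7
  #.##. -> #   bit 22 = 1  t=3,i=15
  #.#.# -> .   bit 21 = 0  t=0,i=0
  #.#.. -> #   bit 20 = 1  t=0,i=2
  #..## -> #   bit 19 = 1  t=0,i=14
  #..#. -> .   bit 18 = 0  t=0,i=4
  #...# -> #   bit 17 = 1  t=5,i=17
  #.... -> .   bit 16 = 0  t=2,i=14
  .#### -> .   bit 15 = 0  t=1,i=14
  .###. -> .   bit 14 = 0  t=0,i=8
  .##.# -> #   bit 13 = 1  t=0,i=16
  .##.. -> .   bit 12 = 0  t=2,i=8
  .#.## -> .   bit 11 = 0  t=0,i=6
  .#.#. -> .   bit 10 = 0  t=0,i=1
  .#..# -> #   bit 9 = 1  t=0,i=3
  .#... -> #   bit 8 = 1  t=5,i=16
  ..### -> .   bit 7 = 0  t=1,i=13
  ..##. -> #   bit 6 = 1  t=0,i=15
  ..#.# -> #   bit 5 = 1  t=0,i=5
  ..#.. -> .   bit 4 = 0  t=0,i=12
  ...## -> .   bit 3 = 0  t=2,i=17
  ...#. -> #   bit 2 = 1  t=5,i=0
  ....# -> #   bit 1 = 1  t=2,i=16
  ..... -> #   bit 0 = 1  t=2,i=15
  bits 00001111110110100010001101100111 = 265954151

265954151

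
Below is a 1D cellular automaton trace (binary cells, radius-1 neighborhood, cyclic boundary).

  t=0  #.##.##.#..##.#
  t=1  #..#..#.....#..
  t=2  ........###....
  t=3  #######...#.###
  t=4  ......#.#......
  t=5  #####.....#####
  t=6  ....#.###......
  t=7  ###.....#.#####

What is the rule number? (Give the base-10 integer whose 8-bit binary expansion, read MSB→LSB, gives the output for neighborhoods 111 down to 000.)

  ###|.  b7=0 t=2,i=9
  ##.|#  b6=1 t=0,i=0
  #.#|.  b5=0 t=0,i=1
  #..|.  b4=0 t=0,i=9
  .##|.  b3=0 t=0,i=2
  .#.|.  b2=0 t=0,i=8
  ..#|.  b1=0 t=0,i=10
  ...|#  b0=1 t=1,i=8
  bits 01000001 = 65

65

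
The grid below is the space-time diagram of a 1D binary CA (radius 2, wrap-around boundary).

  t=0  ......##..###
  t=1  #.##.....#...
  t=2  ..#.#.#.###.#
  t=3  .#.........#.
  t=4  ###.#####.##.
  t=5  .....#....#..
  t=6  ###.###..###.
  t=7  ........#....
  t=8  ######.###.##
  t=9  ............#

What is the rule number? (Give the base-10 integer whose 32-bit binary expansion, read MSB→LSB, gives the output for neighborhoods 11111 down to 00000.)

88899861

  [31] ##### => .  t=4,i=6
  [30] ####. => .  t=4,i=7
  [29] ###.# => .  t=2,i=10
  [28] ###.. => .  t=0,i=12
  [27] ##.## => .  t=4,i=3
  [26] ##.#. => #  t=2,i=11
  [25] ##..# => .  t=0,i=8
  [24] ##... => #  t=0,i=0
  [23] #.### => .  t=2,i=8
  [22] #.##. => #  t=1,i=2
  [21] #.#.# => .  t=2,i=4
  [20] #.#.. => .  t=2,i=12
  [19] #..## => #  t=0,i=9
  [18] #..#. => #  t=2,i=1
  [17] #...# => .  t=1,i=11
  [16] #.... => .  t=0,i=1
  [15] .#### => #  t=4,i=5
  [14] .###. => .  t=0,i=11
  [13] .##.# => .  t=4,i=11
  [12] .##.. => .  t=0,i=7
  [11] .#.## => .  t=1,i=1
  [10] .#.#. => .  t=2,i=3
  [9] .#..# => .  t=2,i=0
  [8] .#... => #  t=1,i=10
  [7] ..### => .  t=0,i=10
  [6] ..##. => .  t=0,i=6
  [5] ..#.# => .  t=1,i=0
  [4] ..#.. => #  t=1,i=9
  [3] ...## => .  t=0,i=5
  [2] ...#. => #  t=1,i=8
  [1] ....# => .  t=0,i=4
  [0] ..... => #  t=0,i=2
  bits 00000101010011001000000100010101 = 88899861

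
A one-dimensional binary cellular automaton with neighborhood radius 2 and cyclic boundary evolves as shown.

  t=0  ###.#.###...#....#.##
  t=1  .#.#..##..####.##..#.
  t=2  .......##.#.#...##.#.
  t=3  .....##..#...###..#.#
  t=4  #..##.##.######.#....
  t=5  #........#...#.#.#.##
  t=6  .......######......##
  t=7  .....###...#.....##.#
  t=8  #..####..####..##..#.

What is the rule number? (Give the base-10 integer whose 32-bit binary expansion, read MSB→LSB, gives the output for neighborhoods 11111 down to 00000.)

1182945694

  ##### -> .   bit 31 = 0  t=0,i=0
  ####. -> #   bit 30 = 1  t=0,i=1
  ###.# -> .   bit 29 = 0  t=0,i=2
  ###.. -> .   bit 28 = 0  t=0,i=8
  ##.## -> .   bit 27 = 0  t=1,i=14
  ##.#. -> #   bit 26 = 1  t=0,i=3
  ##..# -> #   bit 25 = 1  t=1,i=8
  ##... -> .   bit 24 = 0  t=0,i=9
  #.### -> #   bit 23 = 1  t=0,i=6
  #.##. -> .   bit 22 = 0  t=1,i=15
  #.#.# -> .   bit 21 = 0  t=0,i=4
  #.#.. -> .   bit 20 = 0  t=1,i=3
  #..## -> .   bit 19 = 0  t=1,i=5
  #..#. -> .   bit 18 = 0  t=1,i=0
  #...# -> #   bit 17 = 1  t=0,i=10
  #.... -> .   bit 16 = 0  t=0,i=14
  .#### -> .   bit 15 = 0  t=0,i=20
  .###. -> #   bit 14 = 1  t=0,i=7
  .##.# -> .   bit 13 = 0  t=2,i=8
  .##.. -> #   bit 12 = 1  t=1,i=7
  .#.## -> .   bit 11 = 0  t=0,i=5
  .#.#. -> .   bit 10 = 0  t=1,i=2
  .#..# -> .   bit 9 = 0  t=1,i=4
  .#... -> #   bit 8 = 1  t=0,i=13
  ..### -> #   bit 7 = 1  t=1,i=10
  ..##. -> .   bit 6 = 0  t=1,i=6
  ..#.# -> .   bit 5 = 0  t=0,i=17
  ..#.. -> #   bit 4 = 1  t=0,i=12
  ...## -> #   bit 3 = 1  t=2,i=6
  ...#. -> #   bit 2 = 1  t=0,i=11
  ....# -> #   bit 1 = 1  t=0,i=15
  ..... -> .   bit 0 = 0  t=2,i=1
  bits 01000110100000100101000110011110 = 1182945694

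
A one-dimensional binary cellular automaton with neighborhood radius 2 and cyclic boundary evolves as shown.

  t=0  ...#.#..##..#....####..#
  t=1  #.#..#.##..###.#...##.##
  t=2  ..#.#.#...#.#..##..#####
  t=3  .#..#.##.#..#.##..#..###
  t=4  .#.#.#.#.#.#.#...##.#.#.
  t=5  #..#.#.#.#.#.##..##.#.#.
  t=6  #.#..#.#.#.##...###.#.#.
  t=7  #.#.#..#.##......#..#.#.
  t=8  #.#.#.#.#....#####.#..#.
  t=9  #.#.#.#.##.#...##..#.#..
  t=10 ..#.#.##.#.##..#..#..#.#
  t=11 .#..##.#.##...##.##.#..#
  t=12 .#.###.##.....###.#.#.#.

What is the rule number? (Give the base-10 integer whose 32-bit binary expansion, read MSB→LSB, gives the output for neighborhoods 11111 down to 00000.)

3636226391

  [31] ##### => #  t=2,i=21
  [30] ####. => #  t=0,i=19
  [29] ###.# => .  t=1,i=0
  [28] ###.. => #  t=0,i=20
  [27] ##.## => #  t=1,i=21
  [26] ##.#. => .  t=1,i=1
  [25] ##..# => .  t=0,i=10
  [24] ##... => .  t=6,i=13
  [23] #.### => #  t=1,i=22
  [22] #.##. => .  t=1,i=7
  [21] #.#.# => #  t=2,i=4
  [20] #.#.. => #  t=0,i=5
  [19] #..## => #  t=0,i=7
  [18] #..#. => #  t=0,i=11
  [17] #...# => .  t=0,i=1
  [16] #.... => .  t=0,i=14
  [15] .#### => .  t=0,i=18
  [14] .###. => #  t=1,i=12
  [13] .##.# => #  t=1,i=20
  [12] .##.. => .  t=0,i=9
  [11] .#.## => #  t=1,i=6
  [10] .#.#. => .  t=0,i=4
  [9] .#..# => .  t=0,i=6
  [8] .#... => #  t=0,i=0
  [7] ..### => .  t=0,i=17
  [6] ..##. => #  t=0,i=8
  [5] ..#.# => .  t=0,i=3
  [4] ..#.. => #  t=0,i=12
  [3] ...## => .  t=0,i=16
  [2] ...#. => #  t=0,i=2
  [1] ....# => #  t=0,i=15
  [0] ..... => #  t=7,i=13
  bits 11011000101111000110100101010111 = 3636226391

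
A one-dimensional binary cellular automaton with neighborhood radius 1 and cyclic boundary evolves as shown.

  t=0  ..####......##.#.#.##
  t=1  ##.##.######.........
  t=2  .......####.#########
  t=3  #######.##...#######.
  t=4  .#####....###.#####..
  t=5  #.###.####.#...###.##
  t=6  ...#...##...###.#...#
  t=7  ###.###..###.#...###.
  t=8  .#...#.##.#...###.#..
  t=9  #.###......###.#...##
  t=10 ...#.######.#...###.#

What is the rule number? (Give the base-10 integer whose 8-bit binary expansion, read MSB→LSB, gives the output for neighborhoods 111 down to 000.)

  ### -> #   bit 7 = 1  t=0,i=3
  ##. -> .   bit 6 = 0  t=0,i=5
  #.# -> .   bit 5 = 0  t=0,i=14
  #.. -> #   bit 4 = 1  t=0,i=0
  .## -> .   bit 3 = 0  t=0,i=2
  .#. -> .   bit 2 = 0  t=0,i=15
  ..# -> #   bit 1 = 1  t=0,i=1
  ... -> #   bit 0 = 1  t=0,i=7
  bits 10010011 = 147

147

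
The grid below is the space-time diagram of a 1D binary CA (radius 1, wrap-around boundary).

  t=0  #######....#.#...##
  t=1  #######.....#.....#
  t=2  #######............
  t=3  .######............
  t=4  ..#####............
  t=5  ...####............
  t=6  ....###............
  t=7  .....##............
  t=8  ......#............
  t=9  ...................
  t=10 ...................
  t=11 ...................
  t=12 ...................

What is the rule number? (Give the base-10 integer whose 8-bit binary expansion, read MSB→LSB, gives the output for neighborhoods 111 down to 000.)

  [7] ### => #  t=0,i=0
  [6] ##. => #  t=0,i=6
  [5] #.# => #  t=0,i=12
  [4] #.. => .  t=0,i=7
  [3] .## => .  t=0,i=17
  [2] .#. => .  t=0,i=11
  [1] ..# => .  t=0,i=10
  [0] ... => .  t=0,i=8
  bits 11100000 = 224

224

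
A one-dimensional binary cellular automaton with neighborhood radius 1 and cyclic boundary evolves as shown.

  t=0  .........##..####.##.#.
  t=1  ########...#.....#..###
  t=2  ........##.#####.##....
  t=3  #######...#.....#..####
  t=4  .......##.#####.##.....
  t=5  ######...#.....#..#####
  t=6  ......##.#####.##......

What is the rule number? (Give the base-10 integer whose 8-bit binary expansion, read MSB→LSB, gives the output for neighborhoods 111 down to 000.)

53

  ### -> .   bit 7 = 0  t=0,i=14
  ##. -> .   bit 6 = 0  t=0,i=10
  #.# -> #   bit 5 = 1  t=0,i=17
  #.. -> #   bit 4 = 1  t=0,i=11
  .## -> .   bit 3 = 0  t=0,i=9
  .#. -> #   bit 2 = 1  t=0,i=21
  ..# -> .   bit 1 = 0  t=0,i=8
  ... -> #   bit 0 = 1  t=0,i=0
  bits 00110101 = 53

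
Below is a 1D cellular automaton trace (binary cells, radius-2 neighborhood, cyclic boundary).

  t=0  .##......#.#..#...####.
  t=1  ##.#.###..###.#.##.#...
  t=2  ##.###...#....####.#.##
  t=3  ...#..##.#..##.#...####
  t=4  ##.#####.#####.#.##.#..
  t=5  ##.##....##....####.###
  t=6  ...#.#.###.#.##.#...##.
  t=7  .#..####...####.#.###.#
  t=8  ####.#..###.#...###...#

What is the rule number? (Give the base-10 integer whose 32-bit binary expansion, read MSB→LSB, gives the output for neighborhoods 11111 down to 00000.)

  ##### -> .   bit 31 = 0  t=4,i=5
  ####. -> .   bit 30 = 0  t=0,i=20
  ###.# -> .   bit 29 = 0  t=1,i=12
  ###.. -> .   bit 28 = 0  t=0,i=21
  ##.## -> .   bit 27 = 0  t=2,i=2
  ##.#. -> .   bit 26 = 0  t=1,i=2
  ##..# -> .   bit 25 = 0  t=0,i=22
  ##... -> #   bit 24 = 1  t=0,i=3
  #.### -> #   bit 23 = 1  t=1,i=5
  #.##. -> #   bit 22 = 1  t=1,i=16
  #.#.# -> #   bit 21 = 1  t=1,i=3
  #.#.. -> #   bit 20 = 1  t=0,i=11
  #..## -> #   bit 19 = 1  t=0,i=0
  #..#. -> .   bit 18 = 0  t=0,i=13
  #...# -> #   bit 17 = 1  t=0,i=16
  #.... -> .   bit 16 = 0  t=0,i=4
  .#### -> #   bit 15 = 1  t=0,i=19
  .###. -> .   bit 14 = 0  t=1,i=6
  .##.# -> #   bit 13 = 1  t=1,i=1
  .##.. -> .   bit 12 = 0  t=0,i=2
  .#.## -> #   bit 11 = 1  t=1,i=4
  .#.#. -> #   bit 10 = 1  t=0,i=10
  .#..# -> #   bit 9 = 1  t=0,i=12
  .#... -> .   bit 8 = 0  t=0,i=15
  ..### -> .   bit 7 = 0  t=0,i=18
  ..##. -> #   bit 6 = 1  t=0,i=1
  ..#.# -> .   bit 5 = 0  t=0,i=9
  ..#.. -> #   bit 4 = 1  t=0,i=14
  ...## -> #   bit 3 = 1  t=0,i=17
  ...#. -> .   bit 2 = 0  t=0,i=8
  ....# -> #   bit 1 = 1  t=0,i=7
  ..... -> #   bit 0 = 1  t=0,i=5
  bits 00000001111110101010111001011011 = 33205851

33205851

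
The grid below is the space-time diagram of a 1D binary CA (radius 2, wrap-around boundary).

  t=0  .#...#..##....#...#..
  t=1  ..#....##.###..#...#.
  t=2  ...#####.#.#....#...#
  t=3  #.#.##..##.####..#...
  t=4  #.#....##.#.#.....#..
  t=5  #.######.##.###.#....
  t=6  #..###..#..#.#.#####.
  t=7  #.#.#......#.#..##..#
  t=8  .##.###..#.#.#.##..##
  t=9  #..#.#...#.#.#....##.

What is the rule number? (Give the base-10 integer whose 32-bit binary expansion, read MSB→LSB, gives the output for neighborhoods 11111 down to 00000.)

  [31] ##### => #  t=2,i=5
  [30] ####. => .  t=2,i=6
  [29] ###.# => .  t=2,i=7
  [28] ###.. => .  t=1,i=12
  [27] ##.## => #  t=1,i=9
  [26] ##.#. => #  t=2,i=8
  [25] ##..# => .  t=1,i=13
  [24] ##... => #  t=0,i=10
  [23] #.### => .  t=1,i=10
  [22] #.##. => .  t=3,i=4
  [21] #.#.# => #  t=2,i=9
  [20] #.#.. => #  t=2,i=11
  [19] #..## => #  t=0,i=7
  [18] #..#. => .  t=1,i=14
  [17] #...# => .  t=0,i=3
  [16] #.... => #  t=0,i=11
  [15] .#### => #  t=2,i=4
  [14] .###. => #  t=1,i=11
  [13] .##.# => .  t=1,i=8
  [12] .##.. => .  t=0,i=9
  [11] .#.## => .  t=3,i=3
  [10] .#.#. => .  t=2,i=10
  [9] .#..# => .  t=0,i=6
  [8] .#... => #  t=0,i=2
  [7] ..### => .  t=2,i=3
  [6] ..##. => #  t=0,i=8
  [5] ..#.# => #  t=3,i=0
  [4] ..#.. => .  t=0,i=1
  [3] ...## => #  t=1,i=6
  [2] ...#. => .  t=0,i=0
  [1] ....# => #  t=0,i=12
  [0] ..... => .  t=4,i=15
  bits 10001101001110011100000101101010 = 2369372522

2369372522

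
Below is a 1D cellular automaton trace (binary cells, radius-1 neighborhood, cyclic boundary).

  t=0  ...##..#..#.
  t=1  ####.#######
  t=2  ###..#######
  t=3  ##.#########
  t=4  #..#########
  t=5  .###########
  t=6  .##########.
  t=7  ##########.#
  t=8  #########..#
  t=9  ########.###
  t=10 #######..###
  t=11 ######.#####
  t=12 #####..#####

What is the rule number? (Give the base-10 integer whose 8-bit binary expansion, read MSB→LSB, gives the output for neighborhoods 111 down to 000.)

  nb ###: next=#  (t=1,i=0, bit7=1)
  nb ##.: next=.  (t=0,i=4, bit6=0)
  nb #.#: next=.  (t=1,i=4, bit5=0)
  nb #..: next=#  (t=0,i=5, bit4=1)
  nb .##: next=#  (t=0,i=3, bit3=1)
  nb .#.: next=#  (t=0,i=7, bit2=1)
  nb ..#: next=#  (t=0,i=2, bit1=1)
  nb ...: next=#  (t=0,i=0, bit0=1)
  bits 10011111 = 159

159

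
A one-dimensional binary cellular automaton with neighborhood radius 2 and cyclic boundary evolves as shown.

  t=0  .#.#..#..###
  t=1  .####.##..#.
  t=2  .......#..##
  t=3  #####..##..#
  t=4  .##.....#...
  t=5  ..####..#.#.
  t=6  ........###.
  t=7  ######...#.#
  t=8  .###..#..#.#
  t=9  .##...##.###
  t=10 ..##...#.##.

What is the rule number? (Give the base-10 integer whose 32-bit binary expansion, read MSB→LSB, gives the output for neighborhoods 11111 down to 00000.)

  #####|#  b31=1 t=3,i=1
  ####.|.  b30=0 t=1,i=3
  ###.#|.  b29=0 t=0,i=11
  ###..|.  b28=0 t=3,i=4
  ##.##|.  b27=0 t=1,i=5
  ##.#.|.  b26=0 t=0,i=0
  ##..#|.  b25=0 t=1,i=8
  ##...|#  b24=1 t=2,i=0
  #.###|#  b23=1 t=7,i=11
  #.##.|.  b22=0 t=1,i=6
  #.#.#|#  b21=1 t=0,i=1
  #.#..|#  b20=1 t=0,i=3
  #..##|.  b19=0 t=0,i=8
  #..#.|.  b18=0 t=0,i=5
  #...#|.  b17=0 t=5,i=0
  #....|#  b16=1 t=2,i=1
  .####|.  b15=0 t=1,i=2
  .###.|#  b14=1 t=0,i=10
  .##.#|#  b13=1 t=9,i=7
  .##..|#  b12=1 t=1,i=7
  .#.##|.  b11=0 t=7,i=10
  .#.#.|#  b10=1 t=0,i=2
  .#..#|#  b9=1 t=0,i=4
  .#...|.  b8=0 t=4,i=9
  ..###|.  b7=0 t=0,i=9
  ..##.|.  b6=0 t=2,i=10
  ..#.#|#  b5=1 t=5,i=8
  ..#..|#  b4=1 t=0,i=6
  ...##|.  b3=0 t=4,i=0
  ...#.|.  b2=0 t=2,i=6
  ....#|.  b1=0 t=2,i=5
  .....|#  b0=1 t=2,i=2
  bits 10000001101100010111011000110001 = 2175890993

2175890993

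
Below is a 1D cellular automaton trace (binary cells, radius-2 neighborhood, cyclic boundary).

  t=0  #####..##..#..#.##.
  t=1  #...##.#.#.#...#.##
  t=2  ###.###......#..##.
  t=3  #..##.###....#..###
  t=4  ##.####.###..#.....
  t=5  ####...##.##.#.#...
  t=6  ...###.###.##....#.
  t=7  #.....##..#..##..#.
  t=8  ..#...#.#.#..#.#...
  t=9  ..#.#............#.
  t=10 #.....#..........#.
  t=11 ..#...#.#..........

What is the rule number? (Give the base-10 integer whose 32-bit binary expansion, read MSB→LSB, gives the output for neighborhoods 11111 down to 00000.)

  #####|.  b31=0 t=0,i=2
  ####.|.  b30=0 t=0,i=3
  ###.#|.  b29=0 t=2,i=2
  ###..|#  b28=1 t=0,i=4
  ##.##|#  b27=1 t=0,i=18
  ##.#.|#  b26=1 t=1,i=6
  ##..#|#  b25=1 t=0,i=5
  ##...|#  b24=1 t=1,i=1
  #.###|#  b23=1 t=0,i=0
  #.##.|.  b22=0 t=0,i=16
  #.#.#|.  b21=0 t=1,i=7
  #.#..|.  b20=0 t=1,i=11
  #..##|.  b19=0 t=0,i=6
  #..#.|.  b18=0 t=0,i=10
  #...#|#  b17=1 t=1,i=2
  #....|#  b16=1 t=2,i=8
  .####|.  b15=0 t=0,i=1
  .###.|.  b14=0 t=1,i=18
  .##.#|#  b13=1 t=0,i=17
  .##..|.  b12=0 t=0,i=8
  .#.##|#  b11=1 t=0,i=15
  .#.#.|.  b10=0 t=1,i=8
  .#..#|.  b9=0 t=0,i=12
  .#...|.  b8=0 t=1,i=12
  ..###|.  b7=0 t=3,i=16
  ..##.|#  b6=1 t=0,i=7
  ..#.#|.  b5=0 t=0,i=14
  ..#..|#  b4=1 t=0,i=11
  ...##|.  b3=0 t=1,i=3
  ...#.|.  b2=0 t=1,i=14
  ....#|.  b1=0 t=2,i=11
  .....|.  b0=0 t=2,i=9
  bits 00011111100000110010100001010000 = 528689232

528689232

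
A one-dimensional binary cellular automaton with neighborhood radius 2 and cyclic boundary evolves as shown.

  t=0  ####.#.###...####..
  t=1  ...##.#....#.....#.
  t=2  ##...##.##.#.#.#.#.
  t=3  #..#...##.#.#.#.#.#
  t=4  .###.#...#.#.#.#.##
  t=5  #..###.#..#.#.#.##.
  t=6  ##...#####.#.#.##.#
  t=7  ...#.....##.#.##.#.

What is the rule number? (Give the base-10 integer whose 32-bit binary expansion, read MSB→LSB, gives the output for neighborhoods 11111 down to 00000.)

777457170

  nb #####: next=.  (t=6,i=7, bit31=0)
  nb ####.: next=.  (t=0,i=2, bit30=0)
  nb ###.#: next=#  (t=0,i=3, bit29=1)
  nb ###..: next=.  (t=0,i=9, bit28=0)
  nb ##.##: next=#  (t=2,i=7, bit27=1)
  nb ##.#.: next=#  (t=0,i=4, bit26=1)
  nb ##..#: next=#  (t=0,i=17, bit25=1)
  nb ##...: next=.  (t=0,i=10, bit24=0)
  nb #.###: next=.  (t=0,i=7, bit23=0)
  nb #.##.: next=#  (t=2,i=0, bit22=1)
  nb #.#.#: next=.  (t=0,i=5, bit21=0)
  nb #.#..: next=#  (t=1,i=6, bit20=1)
  nb #..##: next=.  (t=0,i=18, bit19=0)
  nb #..#.: next=#  (t=3,i=2, bit18=1)
  nb #...#: next=#  (t=0,i=11, bit17=1)
  nb #....: next=#  (t=1,i=0, bit16=1)
  nb .####: next=.  (t=0,i=1, bit15=0)
  nb .###.: next=.  (t=0,i=8, bit14=0)
  nb .##.#: next=.  (t=1,i=4, bit13=0)
  nb .##..: next=.  (t=2,i=1, bit12=0)
  nb .#.##: next=#  (t=0,i=6, bit11=1)
  nb .#.#.: next=#  (t=2,i=12, bit10=1)
  nb .#..#: next=#  (t=5,i=1, bit9=1)
  nb .#...: next=.  (t=1,i=7, bit8=0)
  nb ..###: next=.  (t=0,i=0, bit7=0)
  nb ..##.: next=.  (t=1,i=3, bit6=0)
  nb ..#.#: next=.  (t=4,i=9, bit5=0)
  nb ..#..: next=#  (t=1,i=11, bit4=1)
  nb ...##: next=.  (t=0,i=12, bit3=0)
  nb ...#.: next=.  (t=1,i=10, bit2=0)
  nb ....#: next=#  (t=1,i=1, bit1=1)
  nb .....: next=.  (t=1,i=14, bit0=0)
  bits 00101110010101110000111000010010 = 777457170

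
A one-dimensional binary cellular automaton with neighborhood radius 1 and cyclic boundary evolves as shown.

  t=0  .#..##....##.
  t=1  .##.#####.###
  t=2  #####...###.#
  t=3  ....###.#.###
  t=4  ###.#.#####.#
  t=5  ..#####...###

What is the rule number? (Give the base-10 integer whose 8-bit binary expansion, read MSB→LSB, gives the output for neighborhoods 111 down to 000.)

125

  ### -> .   bit 7 = 0  t=1,i=5
  ##. -> #   bit 6 = 1  t=0,i=5
  #.# -> #   bit 5 = 1  t=1,i=0
  #.. -> #   bit 4 = 1  t=0,i=2
  .## -> #   bit 3 = 1  t=0,i=4
  .#. -> #   bit 2 = 1  t=0,i=1
  ..# -> .   bit 1 = 0  t=0,i=0
  ... -> #   bit 0 = 1  t=0,i=7
  bits 01111101 = 125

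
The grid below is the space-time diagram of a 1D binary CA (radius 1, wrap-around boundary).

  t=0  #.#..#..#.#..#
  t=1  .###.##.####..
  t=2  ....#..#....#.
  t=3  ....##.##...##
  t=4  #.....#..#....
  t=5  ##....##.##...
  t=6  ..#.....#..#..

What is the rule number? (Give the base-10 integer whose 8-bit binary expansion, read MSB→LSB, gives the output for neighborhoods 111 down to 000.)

  nb ###: next=.  (t=1,i=2, bit7=0)
  nb ##.: next=.  (t=0,i=0, bit6=0)
  nb #.#: next=#  (t=0,i=1, bit5=1)
  nb #..: next=#  (t=0,i=3, bit4=1)
  nb .##: next=.  (t=0,i=13, bit3=0)
  nb .#.: next=#  (t=0,i=2, bit2=1)
  nb ..#: next=.  (t=0,i=4, bit1=0)
  nb ...: next=.  (t=1,i=13, bit0=0)
  bits 00110100 = 52

52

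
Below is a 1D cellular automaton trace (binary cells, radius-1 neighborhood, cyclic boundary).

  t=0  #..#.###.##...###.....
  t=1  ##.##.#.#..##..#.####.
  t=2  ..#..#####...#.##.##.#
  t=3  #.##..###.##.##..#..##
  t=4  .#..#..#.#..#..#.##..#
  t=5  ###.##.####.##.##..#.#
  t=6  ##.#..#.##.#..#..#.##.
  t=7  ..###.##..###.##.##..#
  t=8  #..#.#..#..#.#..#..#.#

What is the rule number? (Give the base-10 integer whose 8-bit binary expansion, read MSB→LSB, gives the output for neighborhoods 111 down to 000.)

181

  nb ###: next=#  (t=0,i=6, bit7=1)
  nb ##.: next=.  (t=0,i=7, bit6=0)
  nb #.#: next=#  (t=0,i=4, bit5=1)
  nb #..: next=#  (t=0,i=1, bit4=1)
  nb .##: next=.  (t=0,i=5, bit3=0)
  nb .#.: next=#  (t=0,i=0, bit2=1)
  nb ..#: next=.  (t=0,i=2, bit1=0)
  nb ...: next=#  (t=0,i=12, bit0=1)
  bits 10110101 = 181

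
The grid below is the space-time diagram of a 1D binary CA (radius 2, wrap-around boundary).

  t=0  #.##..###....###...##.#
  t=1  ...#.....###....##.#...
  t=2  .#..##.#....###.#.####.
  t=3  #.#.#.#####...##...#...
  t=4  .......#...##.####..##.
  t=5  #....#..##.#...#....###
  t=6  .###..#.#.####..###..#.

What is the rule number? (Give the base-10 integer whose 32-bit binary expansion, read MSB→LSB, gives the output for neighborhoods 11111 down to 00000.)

622302018

  #####|.  b31=0 t=3,i=8
  ####.|.  b30=0 t=2,i=20
  ###.#|#  b29=1 t=2,i=14
  ###..|.  b28=0 t=0,i=8
  ##.##|.  b27=0 t=0,i=1
  ##.#.|#  b26=1 t=1,i=18
  ##..#|.  b25=0 t=0,i=4
  ##...|#  b24=1 t=0,i=9
  #.###|.  b23=0 t=2,i=18
  #.##.|.  b22=0 t=0,i=2
  #.#.#|.  b21=0 t=2,i=16
  #.#..|#  b20=1 t=1,i=19
  #..##|.  b19=0 t=0,i=5
  #..#.|#  b18=1 t=2,i=0
  #...#|#  b17=1 t=0,i=17
  #....|#  b16=1 t=0,i=10
  .####|#  b15=1 t=2,i=19
  .###.|.  b14=0 t=0,i=7
  .##.#|.  b13=0 t=0,i=0
  .##..|#  b12=1 t=0,i=3
  .#.##|.  b11=0 t=2,i=17
  .#.#.|.  b10=0 t=3,i=1
  .#..#|#  b9=1 t=2,i=2
  .#...|#  b8=1 t=1,i=4
  ..###|.  b7=0 t=0,i=6
  ..##.|#  b6=1 t=0,i=19
  ..#.#|.  b5=0 t=3,i=0
  ..#..|.  b4=0 t=1,i=3
  ...##|.  b3=0 t=0,i=12
  ...#.|.  b2=0 t=1,i=2
  ....#|#  b1=1 t=0,i=11
  .....|.  b0=0 t=1,i=0
  bits 00100101000101111001001101000010 = 622302018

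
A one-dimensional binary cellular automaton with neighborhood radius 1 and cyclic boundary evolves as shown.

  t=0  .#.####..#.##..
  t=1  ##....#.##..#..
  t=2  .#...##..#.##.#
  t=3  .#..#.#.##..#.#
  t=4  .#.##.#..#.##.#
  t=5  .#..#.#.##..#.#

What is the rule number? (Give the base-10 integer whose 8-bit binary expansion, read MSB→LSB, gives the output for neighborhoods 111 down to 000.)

  nb ###: next=.  (t=0,i=4, bit7=0)
  nb ##.: next=#  (t=0,i=6, bit6=1)
  nb #.#: next=.  (t=0,i=2, bit5=0)
  nb #..: next=.  (t=0,i=7, bit4=0)
  nb .##: next=.  (t=0,i=3, bit3=0)
  nb .#.: next=#  (t=0,i=1, bit2=1)
  nb ..#: next=#  (t=0,i=0, bit1=1)
  nb ...: next=.  (t=0,i=14, bit0=0)
  bits 01000110 = 70

70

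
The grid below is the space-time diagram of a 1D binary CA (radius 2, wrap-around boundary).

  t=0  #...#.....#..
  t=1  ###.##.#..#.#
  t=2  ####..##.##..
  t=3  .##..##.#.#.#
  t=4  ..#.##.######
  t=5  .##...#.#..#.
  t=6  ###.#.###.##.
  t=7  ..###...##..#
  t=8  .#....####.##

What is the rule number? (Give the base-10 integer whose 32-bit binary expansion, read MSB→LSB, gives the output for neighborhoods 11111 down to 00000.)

1816040825

  ##### -> .   bit 31 = 0  t=4,i=9
  ####. -> #   bit 30 = 1  t=1,i=1
  ###.# -> #   bit 29 = 1  t=1,i=2
  ###.. -> .   bit 28 = 0  t=2,i=3
  ##.## -> #   bit 27 = 1  t=1,i=3
  ##.#. -> #   bit 26 = 1  t=1,i=6
  ##..# -> .   bit 25 = 0  t=2,i=4
  ##... -> .   bit 24 = 0  t=5,i=3
  #.### -> .   bit 23 = 0  t=1,i=12
  #.##. -> .   bit 22 = 0  t=1,i=4
  #.#.# -> #   bit 21 = 1  t=3,i=8
  #.#.. -> #   bit 20 = 1  t=1,i=7
  #..## -> #   bit 19 = 1  t=2,i=5
  #..#. -> #   bit 18 = 1  t=0,i=12
  #...# -> #   bit 17 = 1  t=0,i=2
  #.... -> .   bit 16 = 0  t=0,i=6
  .#### -> #   bit 15 = 1  t=1,i=0
  .###. -> .   bit 14 = 0  t=6,i=1
  .##.# -> .   bit 13 = 0  t=1,i=5
  .##.. -> #   bit 12 = 1  t=2,i=10
  .#.## -> .   bit 11 = 0  t=1,i=11
  .#.#. -> #   bit 10 = 1  t=3,i=9
  .#..# -> .   bit 9 = 0  t=0,i=11
  .#... -> #   bit 8 = 1  t=0,i=1
  ..### -> .   bit 7 = 0  t=2,i=0
  ..##. -> #   bit 6 = 1  t=2,i=6
  ..#.# -> #   bit 5 = 1  t=1,i=10
  ..#.. -> #   bit 4 = 1  t=0,i=0
  ...## -> #   bit 3 = 1  t=7,i=7
  ...#. -> .   bit 2 = 0  t=0,i=3
  ....# -> .   bit 1 = 0  t=0,i=8
  ..... -> #   bit 0 = 1  t=0,i=7
  bits 01101100001111101001010101111001 = 1816040825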